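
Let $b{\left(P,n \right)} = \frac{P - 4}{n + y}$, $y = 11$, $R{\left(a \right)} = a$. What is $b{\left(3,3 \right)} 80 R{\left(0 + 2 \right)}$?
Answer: $- \frac{80}{7} \approx -11.429$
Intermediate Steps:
$b{\left(P,n \right)} = \frac{-4 + P}{11 + n}$ ($b{\left(P,n \right)} = \frac{P - 4}{n + 11} = \frac{-4 + P}{11 + n}$)
$b{\left(3,3 \right)} 80 R{\left(0 + 2 \right)} = \frac{-4 + 3}{11 + 3} \cdot 80 \left(0 + 2\right) = \frac{1}{14} \left(-1\right) 80 \cdot 2 = \left(- \frac{1}{14}\right) 80 \cdot 2 = \left(- \frac{40}{7}\right) 2 = - \frac{80}{7}$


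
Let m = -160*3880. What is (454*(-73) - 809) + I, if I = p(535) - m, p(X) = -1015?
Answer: 585834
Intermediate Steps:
m = -620800
I = 619785 (I = -1015 - 1*(-620800) = -1015 + 620800 = 619785)
(454*(-73) - 809) + I = (454*(-73) - 809) + 619785 = (-33142 - 809) + 619785 = -33951 + 619785 = 585834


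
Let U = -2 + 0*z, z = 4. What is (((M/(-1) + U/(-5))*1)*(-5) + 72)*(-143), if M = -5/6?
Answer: -56485/6 ≈ -9414.2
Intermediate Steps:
M = -⅚ (M = -5*⅙ = -⅚ ≈ -0.83333)
U = -2 (U = -2 + 0*4 = -2 + 0 = -2)
(((M/(-1) + U/(-5))*1)*(-5) + 72)*(-143) = (((-⅚/(-1) - 2/(-5))*1)*(-5) + 72)*(-143) = (((-⅚*(-1) - 2*(-⅕))*1)*(-5) + 72)*(-143) = (((⅚ + ⅖)*1)*(-5) + 72)*(-143) = (((37/30)*1)*(-5) + 72)*(-143) = ((37/30)*(-5) + 72)*(-143) = (-37/6 + 72)*(-143) = (395/6)*(-143) = -56485/6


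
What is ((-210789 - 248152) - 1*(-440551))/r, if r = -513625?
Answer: 3678/102725 ≈ 0.035804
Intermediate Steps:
((-210789 - 248152) - 1*(-440551))/r = ((-210789 - 248152) - 1*(-440551))/(-513625) = (-458941 + 440551)*(-1/513625) = -18390*(-1/513625) = 3678/102725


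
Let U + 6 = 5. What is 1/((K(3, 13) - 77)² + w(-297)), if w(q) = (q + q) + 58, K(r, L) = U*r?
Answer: 1/5864 ≈ 0.00017053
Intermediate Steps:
U = -1 (U = -6 + 5 = -1)
K(r, L) = -r
w(q) = 58 + 2*q (w(q) = 2*q + 58 = 58 + 2*q)
1/((K(3, 13) - 77)² + w(-297)) = 1/((-1*3 - 77)² + (58 + 2*(-297))) = 1/((-3 - 77)² + (58 - 594)) = 1/((-80)² - 536) = 1/(6400 - 536) = 1/5864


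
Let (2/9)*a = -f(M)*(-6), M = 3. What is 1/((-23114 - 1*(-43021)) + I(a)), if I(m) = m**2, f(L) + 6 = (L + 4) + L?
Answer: 1/31571 ≈ 3.1675e-5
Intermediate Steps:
f(L) = -2 + 2*L (f(L) = -6 + ((L + 4) + L) = -6 + ((4 + L) + L) = -6 + (4 + 2*L) = -2 + 2*L)
a = 108 (a = 9*(-(-2 + 2*3)*(-6))/2 = 9*(-(-2 + 6)*(-6))/2 = 9*(-1*4*(-6))/2 = 9*(-4*(-6))/2 = (9/2)*24 = 108)
1/((-23114 - 1*(-43021)) + I(a)) = 1/((-23114 - 1*(-43021)) + 108**2) = 1/((-23114 + 43021) + 11664) = 1/(19907 + 11664) = 1/31571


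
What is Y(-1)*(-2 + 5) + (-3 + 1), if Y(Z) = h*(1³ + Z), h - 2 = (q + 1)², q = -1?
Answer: -2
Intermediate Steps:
h = 2 (h = 2 + (-1 + 1)² = 2 + 0² = 2 + 0 = 2)
Y(Z) = 2 + 2*Z (Y(Z) = 2*(1³ + Z) = 2*(1 + Z) = 2 + 2*Z)
Y(-1)*(-2 + 5) + (-3 + 1) = (2 + 2*(-1))*(-2 + 5) + (-3 + 1) = (2 - 2)*3 - 2 = 0*3 - 2 = 0 - 2 = -2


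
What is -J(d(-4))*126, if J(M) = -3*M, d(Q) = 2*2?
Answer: 1512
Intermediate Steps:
d(Q) = 4
-J(d(-4))*126 = -(-3)*4*126 = -1*(-12)*126 = 12*126 = 1512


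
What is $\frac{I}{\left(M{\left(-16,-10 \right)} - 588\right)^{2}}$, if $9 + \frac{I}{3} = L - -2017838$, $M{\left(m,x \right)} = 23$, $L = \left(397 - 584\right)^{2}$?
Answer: $\frac{6158394}{319225} \approx 19.292$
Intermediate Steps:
$L = 34969$ ($L = \left(-187\right)^{2} = 34969$)
$I = 6158394$ ($I = -27 + 3 \left(34969 - -2017838\right) = -27 + 3 \left(34969 + 2017838\right) = -27 + 3 \cdot 2052807 = -27 + 6158421 = 6158394$)
$\frac{I}{\left(M{\left(-16,-10 \right)} - 588\right)^{2}} = \frac{6158394}{\left(23 - 588\right)^{2}} = \frac{6158394}{\left(-565\right)^{2}} = \frac{6158394}{319225}$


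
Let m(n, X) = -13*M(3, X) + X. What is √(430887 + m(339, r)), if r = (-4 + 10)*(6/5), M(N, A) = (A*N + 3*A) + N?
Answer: 6*√298815/5 ≈ 655.97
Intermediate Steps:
M(N, A) = N + 3*A + A*N (M(N, A) = (3*A + A*N) + N = N + 3*A + A*N)
r = 36/5 (r = 6*(6*(⅕)) = 6*(6/5) = 36/5 ≈ 7.2000)
m(n, X) = -39 - 77*X (m(n, X) = -13*(3 + 3*X + X*3) + X = -13*(3 + 3*X + 3*X) + X = -13*(3 + 6*X) + X = (-39 - 78*X) + X = -39 - 77*X)
√(430887 + m(339, r)) = √(430887 + (-39 - 77*36/5)) = √(430887 + (-39 - 2772/5)) = √(430887 - 2967/5) = √(2151468/5) = 6*√298815/5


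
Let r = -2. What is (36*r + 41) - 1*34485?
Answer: -34516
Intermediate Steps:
(36*r + 41) - 1*34485 = (36*(-2) + 41) - 1*34485 = (-72 + 41) - 34485 = -31 - 34485 = -34516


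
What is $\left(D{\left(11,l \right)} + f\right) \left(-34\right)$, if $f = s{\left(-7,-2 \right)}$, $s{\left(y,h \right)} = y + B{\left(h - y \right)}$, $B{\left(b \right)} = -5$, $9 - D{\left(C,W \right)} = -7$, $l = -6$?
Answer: $-136$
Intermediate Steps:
$D{\left(C,W \right)} = 16$ ($D{\left(C,W \right)} = 9 - -7 = 9 + 7 = 16$)
$s{\left(y,h \right)} = -5 + y$ ($s{\left(y,h \right)} = y - 5 = -5 + y$)
$f = -12$ ($f = -5 - 7 = -12$)
$\left(D{\left(11,l \right)} + f\right) \left(-34\right) = \left(16 - 12\right) \left(-34\right) = 4 \left(-34\right) = -136$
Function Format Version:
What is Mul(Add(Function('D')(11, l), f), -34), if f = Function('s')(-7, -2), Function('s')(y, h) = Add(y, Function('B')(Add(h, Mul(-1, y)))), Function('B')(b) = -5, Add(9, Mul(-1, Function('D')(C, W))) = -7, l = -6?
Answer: -136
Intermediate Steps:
Function('D')(C, W) = 16 (Function('D')(C, W) = Add(9, Mul(-1, -7)) = Add(9, 7) = 16)
Function('s')(y, h) = Add(-5, y) (Function('s')(y, h) = Add(y, -5) = Add(-5, y))
f = -12 (f = Add(-5, -7) = -12)
Mul(Add(Function('D')(11, l), f), -34) = Mul(Add(16, -12), -34) = Mul(4, -34) = -136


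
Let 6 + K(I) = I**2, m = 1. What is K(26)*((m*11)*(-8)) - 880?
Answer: -59840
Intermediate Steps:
K(I) = -6 + I**2
K(26)*((m*11)*(-8)) - 880 = (-6 + 26**2)*((1*11)*(-8)) - 880 = (-6 + 676)*(11*(-8)) - 880 = 670*(-88) - 880 = -58960 - 880 = -59840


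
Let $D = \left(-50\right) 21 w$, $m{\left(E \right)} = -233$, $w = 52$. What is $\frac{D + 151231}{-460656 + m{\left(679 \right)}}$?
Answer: $- \frac{96631}{460889} \approx -0.20966$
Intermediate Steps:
$D = -54600$ ($D = \left(-50\right) 21 \cdot 52 = \left(-1050\right) 52 = -54600$)
$\frac{D + 151231}{-460656 + m{\left(679 \right)}} = \frac{-54600 + 151231}{-460656 - 233} = \frac{96631}{-460889} = 96631 \left(- \frac{1}{460889}\right) = - \frac{96631}{460889}$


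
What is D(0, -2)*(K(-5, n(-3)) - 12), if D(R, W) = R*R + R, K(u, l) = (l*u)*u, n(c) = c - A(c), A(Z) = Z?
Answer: 0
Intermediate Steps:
n(c) = 0 (n(c) = c - c = 0)
K(u, l) = l*u²
D(R, W) = R + R² (D(R, W) = R² + R = R + R²)
D(0, -2)*(K(-5, n(-3)) - 12) = (0*(1 + 0))*(0*(-5)² - 12) = (0*1)*(0*25 - 12) = 0*(0 - 12) = 0*(-12) = 0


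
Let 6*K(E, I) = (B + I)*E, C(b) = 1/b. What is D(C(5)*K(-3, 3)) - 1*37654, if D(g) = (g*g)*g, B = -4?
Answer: -37653999/1000 ≈ -37654.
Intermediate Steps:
C(b) = 1/b
K(E, I) = E*(-4 + I)/6 (K(E, I) = ((-4 + I)*E)/6 = (E*(-4 + I))/6 = E*(-4 + I)/6)
D(g) = g**3 (D(g) = g**2*g = g**3)
D(C(5)*K(-3, 3)) - 1*37654 = (((1/6)*(-3)*(-4 + 3))/5)**3 - 1*37654 = (((1/6)*(-3)*(-1))/5)**3 - 37654 = ((1/5)*(1/2))**3 - 37654 = (1/10)**3 - 37654 = 1/1000 - 37654 = -37653999/1000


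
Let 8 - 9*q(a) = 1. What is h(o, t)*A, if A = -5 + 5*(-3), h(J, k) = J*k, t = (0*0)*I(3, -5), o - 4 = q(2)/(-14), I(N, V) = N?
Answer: 0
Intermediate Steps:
q(a) = 7/9 (q(a) = 8/9 - 1/9*1 = 8/9 - 1/9 = 7/9)
o = 71/18 (o = 4 + (7/9)/(-14) = 4 + (7/9)*(-1/14) = 4 - 1/18 = 71/18 ≈ 3.9444)
t = 0 (t = (0*0)*3 = 0*3 = 0)
A = -20 (A = -5 - 15 = -20)
h(o, t)*A = ((71/18)*0)*(-20) = 0*(-20) = 0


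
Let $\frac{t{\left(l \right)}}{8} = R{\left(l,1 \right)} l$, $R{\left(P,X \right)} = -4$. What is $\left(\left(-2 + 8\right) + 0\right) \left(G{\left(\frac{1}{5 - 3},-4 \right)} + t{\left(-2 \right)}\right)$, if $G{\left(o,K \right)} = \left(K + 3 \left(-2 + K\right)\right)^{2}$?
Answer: $3288$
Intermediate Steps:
$t{\left(l \right)} = - 32 l$ ($t{\left(l \right)} = 8 \left(- 4 l\right) = - 32 l$)
$G{\left(o,K \right)} = \left(-6 + 4 K\right)^{2}$ ($G{\left(o,K \right)} = \left(K + \left(-6 + 3 K\right)\right)^{2} = \left(-6 + 4 K\right)^{2}$)
$\left(\left(-2 + 8\right) + 0\right) \left(G{\left(\frac{1}{5 - 3},-4 \right)} + t{\left(-2 \right)}\right) = \left(\left(-2 + 8\right) + 0\right) \left(4 \left(-3 + 2 \left(-4\right)\right)^{2} - -64\right) = \left(6 + 0\right) \left(4 \left(-3 - 8\right)^{2} + 64\right) = 6 \left(4 \left(-11\right)^{2} + 64\right) = 6 \left(4 \cdot 121 + 64\right) = 6 \left(484 + 64\right) = 6 \cdot 548 = 3288$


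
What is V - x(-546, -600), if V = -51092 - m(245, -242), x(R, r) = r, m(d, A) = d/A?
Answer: -12218819/242 ≈ -50491.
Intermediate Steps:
V = -12364019/242 (V = -51092 - 245/(-242) = -51092 - 245*(-1)/242 = -51092 - 1*(-245/242) = -51092 + 245/242 = -12364019/242 ≈ -51091.)
V - x(-546, -600) = -12364019/242 - 1*(-600) = -12364019/242 + 600 = -12218819/242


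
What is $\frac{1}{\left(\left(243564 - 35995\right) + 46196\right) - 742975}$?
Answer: $- \frac{1}{489210} \approx -2.0441 \cdot 10^{-6}$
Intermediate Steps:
$\frac{1}{\left(\left(243564 - 35995\right) + 46196\right) - 742975} = \frac{1}{\left(207569 + 46196\right) - 742975} = \frac{1}{253765 - 742975} = \frac{1}{-489210} = - \frac{1}{489210}$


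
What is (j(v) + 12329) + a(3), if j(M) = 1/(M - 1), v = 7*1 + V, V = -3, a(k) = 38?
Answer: 37102/3 ≈ 12367.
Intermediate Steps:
v = 4 (v = 7*1 - 3 = 7 - 3 = 4)
j(M) = 1/(-1 + M)
(j(v) + 12329) + a(3) = (1/(-1 + 4) + 12329) + 38 = (1/3 + 12329) + 38 = (⅓ + 12329) + 38 = 36988/3 + 38 = 37102/3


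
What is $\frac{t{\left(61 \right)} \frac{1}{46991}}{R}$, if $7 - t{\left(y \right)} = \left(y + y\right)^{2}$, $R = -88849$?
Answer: $\frac{14877}{4175103359} \approx 3.5633 \cdot 10^{-6}$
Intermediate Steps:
$t{\left(y \right)} = 7 - 4 y^{2}$ ($t{\left(y \right)} = 7 - \left(y + y\right)^{2} = 7 - \left(2 y\right)^{2} = 7 - 4 y^{2}$)
$\frac{t{\left(61 \right)} \frac{1}{46991}}{R} = \frac{\left(7 - 4 \cdot 61^{2}\right) \frac{1}{46991}}{-88849} = \left(7 - 14884\right) \frac{1}{46991} \left(- \frac{1}{88849}\right) = \left(-14877\right) \frac{1}{46991} \left(- \frac{1}{88849}\right) = \left(- \frac{14877}{46991}\right) \left(- \frac{1}{88849}\right) = \frac{14877}{4175103359}$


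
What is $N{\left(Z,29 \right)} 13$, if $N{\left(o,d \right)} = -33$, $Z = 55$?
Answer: $-429$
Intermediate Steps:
$N{\left(Z,29 \right)} 13 = \left(-33\right) 13 = -429$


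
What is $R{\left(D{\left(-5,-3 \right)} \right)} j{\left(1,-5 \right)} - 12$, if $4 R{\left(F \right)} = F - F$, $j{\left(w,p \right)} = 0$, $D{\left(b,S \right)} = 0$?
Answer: $-12$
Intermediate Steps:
$R{\left(F \right)} = 0$ ($R{\left(F \right)} = \frac{F - F}{4} = \frac{1}{4} \cdot 0 = 0$)
$R{\left(D{\left(-5,-3 \right)} \right)} j{\left(1,-5 \right)} - 12 = 0 \cdot 0 - 12 = 0 - 12 = -12$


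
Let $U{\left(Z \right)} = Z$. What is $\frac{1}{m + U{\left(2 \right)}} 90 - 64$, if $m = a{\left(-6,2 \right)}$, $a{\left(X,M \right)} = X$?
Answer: $- \frac{173}{2} \approx -86.5$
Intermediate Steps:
$m = -6$
$\frac{1}{m + U{\left(2 \right)}} 90 - 64 = \frac{1}{-6 + 2} \cdot 90 - 64 = \frac{1}{-4} \cdot 90 - 64 = \left(- \frac{1}{4}\right) 90 - 64 = - \frac{45}{2} - 64 = - \frac{173}{2}$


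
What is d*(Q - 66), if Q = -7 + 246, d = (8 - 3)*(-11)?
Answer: -9515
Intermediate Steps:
d = -55 (d = 5*(-11) = -55)
Q = 239
d*(Q - 66) = -55*(239 - 66) = -55*173 = -9515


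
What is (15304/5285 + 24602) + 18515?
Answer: 227888649/5285 ≈ 43120.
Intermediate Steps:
(15304/5285 + 24602) + 18515 = 130036874/5285 + 18515 = 227888649/5285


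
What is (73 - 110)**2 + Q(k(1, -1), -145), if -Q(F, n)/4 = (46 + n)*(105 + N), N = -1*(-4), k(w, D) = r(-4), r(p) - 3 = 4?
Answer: 44533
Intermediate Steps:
r(p) = 7 (r(p) = 3 + 4 = 7)
k(w, D) = 7
N = 4
Q(F, n) = -20056 - 436*n (Q(F, n) = -4*(46 + n)*(105 + 4) = -4*(46 + n)*109 = -4*(5014 + 109*n) = -20056 - 436*n)
(73 - 110)**2 + Q(k(1, -1), -145) = (73 - 110)**2 + (-20056 - 436*(-145)) = (-37)**2 + (-20056 + 63220) = 1369 + 43164 = 44533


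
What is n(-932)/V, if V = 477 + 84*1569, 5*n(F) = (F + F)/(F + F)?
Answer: 1/661365 ≈ 1.5120e-6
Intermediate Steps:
n(F) = ⅕ (n(F) = ((F + F)/(F + F))/5 = ((2*F)/((2*F)))/5 = ((2*F)*(1/(2*F)))/5 = (⅕)*1 = ⅕)
V = 132273 (V = 477 + 131796 = 132273)
n(-932)/V = (⅕)/132273 = (⅕)*(1/132273) = 1/661365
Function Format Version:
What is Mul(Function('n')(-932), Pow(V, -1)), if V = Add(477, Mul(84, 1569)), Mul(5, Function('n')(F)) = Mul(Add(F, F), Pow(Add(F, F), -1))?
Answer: Rational(1, 661365) ≈ 1.5120e-6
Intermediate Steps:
Function('n')(F) = Rational(1, 5) (Function('n')(F) = Mul(Rational(1, 5), Mul(Add(F, F), Pow(Add(F, F), -1))) = Mul(Rational(1, 5), Mul(Mul(2, F), Pow(Mul(2, F), -1))) = Mul(Rational(1, 5), Mul(Mul(2, F), Mul(Rational(1, 2), Pow(F, -1)))) = Mul(Rational(1, 5), 1) = Rational(1, 5))
V = 132273 (V = Add(477, 131796) = 132273)
Mul(Function('n')(-932), Pow(V, -1)) = Mul(Rational(1, 5), Pow(132273, -1)) = Mul(Rational(1, 5), Rational(1, 132273)) = Rational(1, 661365)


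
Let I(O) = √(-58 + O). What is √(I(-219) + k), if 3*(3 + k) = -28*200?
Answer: √(-16827 + 9*I*√277)/3 ≈ 0.19245 + 43.24*I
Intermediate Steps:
k = -5609/3 (k = -3 + (-28*200)/3 = -3 + (⅓)*(-5600) = -3 - 5600/3 = -5609/3 ≈ -1869.7)
√(I(-219) + k) = √(√(-58 - 219) - 5609/3) = √(√(-277) - 5609/3) = √(I*√277 - 5609/3) = √(-5609/3 + I*√277)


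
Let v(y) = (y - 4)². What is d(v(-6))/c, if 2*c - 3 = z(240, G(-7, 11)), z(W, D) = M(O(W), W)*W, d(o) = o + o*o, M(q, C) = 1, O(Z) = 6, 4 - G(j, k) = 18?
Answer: 20200/243 ≈ 83.128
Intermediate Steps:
v(y) = (-4 + y)²
G(j, k) = -14 (G(j, k) = 4 - 1*18 = 4 - 18 = -14)
d(o) = o + o²
z(W, D) = W (z(W, D) = 1*W = W)
c = 243/2 (c = 3/2 + (½)*240 = 3/2 + 120 = 243/2 ≈ 121.50)
d(v(-6))/c = ((-4 - 6)²*(1 + (-4 - 6)²))/(243/2) = ((-10)²*(1 + (-10)²))*(2/243) = (100*(1 + 100))*(2/243) = (100*101)*(2/243) = 10100*(2/243) = 20200/243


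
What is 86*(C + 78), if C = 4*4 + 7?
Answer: 8686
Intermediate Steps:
C = 23 (C = 16 + 7 = 23)
86*(C + 78) = 86*(23 + 78) = 86*101 = 8686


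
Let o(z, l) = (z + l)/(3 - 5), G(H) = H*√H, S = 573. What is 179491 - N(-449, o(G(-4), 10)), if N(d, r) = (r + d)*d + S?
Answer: -24928 + 1796*I ≈ -24928.0 + 1796.0*I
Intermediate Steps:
G(H) = H^(3/2)
o(z, l) = -l/2 - z/2 (o(z, l) = (l + z)/(-2) = (l + z)*(-½) = -l/2 - z/2)
N(d, r) = 573 + d*(d + r) (N(d, r) = (r + d)*d + 573 = (d + r)*d + 573 = d*(d + r) + 573 = 573 + d*(d + r))
179491 - N(-449, o(G(-4), 10)) = 179491 - (573 + (-449)² - 449*(-½*10 - (-4)*I)) = 179491 - (573 + 201601 - 449*(-5 - (-4)*I)) = 179491 - (573 + 201601 - 449*(-5 + 4*I)) = 179491 - (573 + 201601 + (2245 - 1796*I)) = 179491 - (204419 - 1796*I) = 179491 + (-204419 + 1796*I) = -24928 + 1796*I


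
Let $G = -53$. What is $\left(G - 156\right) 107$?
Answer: $-22363$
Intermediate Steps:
$\left(G - 156\right) 107 = \left(-53 - 156\right) 107 = \left(-209\right) 107 = -22363$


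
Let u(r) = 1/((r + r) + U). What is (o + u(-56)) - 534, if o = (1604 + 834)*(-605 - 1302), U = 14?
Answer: -455680401/98 ≈ -4.6498e+6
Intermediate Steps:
o = -4649266 (o = 2438*(-1907) = -4649266)
u(r) = 1/(14 + 2*r) (u(r) = 1/((r + r) + 14) = 1/(2*r + 14) = 1/(14 + 2*r))
(o + u(-56)) - 534 = (-4649266 + 1/(2*(7 - 56))) - 534 = (-4649266 + (1/2)/(-49)) - 534 = (-4649266 + (1/2)*(-1/49)) - 534 = (-4649266 - 1/98) - 534 = -455628069/98 - 534 = -455680401/98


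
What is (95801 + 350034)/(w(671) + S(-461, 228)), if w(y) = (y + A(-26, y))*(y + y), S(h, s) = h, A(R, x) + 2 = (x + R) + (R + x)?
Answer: 23465/138343 ≈ 0.16961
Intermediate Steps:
A(R, x) = -2 + 2*R + 2*x (A(R, x) = -2 + ((x + R) + (R + x)) = -2 + ((R + x) + (R + x)) = -2 + (2*R + 2*x) = -2 + 2*R + 2*x)
w(y) = 2*y*(-54 + 3*y) (w(y) = (y + (-2 + 2*(-26) + 2*y))*(y + y) = (y + (-2 - 52 + 2*y))*(2*y) = (y + (-54 + 2*y))*(2*y) = (-54 + 3*y)*(2*y) = 2*y*(-54 + 3*y))
(95801 + 350034)/(w(671) + S(-461, 228)) = (95801 + 350034)/(6*671*(-18 + 671) - 461) = 445835/(6*671*653 - 461) = 445835/(2628978 - 461) = 445835/2628517 = 445835*(1/2628517) = 23465/138343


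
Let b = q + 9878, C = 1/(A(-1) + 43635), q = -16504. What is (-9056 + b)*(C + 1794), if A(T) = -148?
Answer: -1223441878078/43487 ≈ -2.8134e+7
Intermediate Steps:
C = 1/43487 (C = 1/(-148 + 43635) = 1/43487 ≈ 2.2995e-5)
b = -6626 (b = -16504 + 9878 = -6626)
(-9056 + b)*(C + 1794) = (-9056 - 6626)*(1/43487 + 1794) = -15682*78015679/43487 = -1223441878078/43487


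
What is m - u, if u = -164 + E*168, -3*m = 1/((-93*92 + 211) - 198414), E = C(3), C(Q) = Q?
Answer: -210894179/620277 ≈ -340.00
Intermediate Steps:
E = 3
m = 1/620277 (m = -1/(3*((-93*92 + 211) - 198414)) = -1/(3*((-8556 + 211) - 198414)) = -1/(3*(-8345 - 198414)) = -⅓/(-206759) = -⅓*(-1/206759) = 1/620277 ≈ 1.6122e-6)
u = 340 (u = -164 + 3*168 = -164 + 504 = 340)
m - u = 1/620277 - 1*340 = 1/620277 - 340 = -210894179/620277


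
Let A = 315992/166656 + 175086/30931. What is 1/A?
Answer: 644354592/4869135121 ≈ 0.13233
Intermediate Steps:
A = 4869135121/644354592 (A = 315992*(1/166656) + 175086*(1/30931) = 39499/20832 + 175086/30931 = 4869135121/644354592 ≈ 7.5566)
1/A = 1/(4869135121/644354592) = 644354592/4869135121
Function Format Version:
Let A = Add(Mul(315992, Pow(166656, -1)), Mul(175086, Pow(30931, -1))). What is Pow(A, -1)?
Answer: Rational(644354592, 4869135121) ≈ 0.13233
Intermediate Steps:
A = Rational(4869135121, 644354592) (A = Add(Mul(315992, Rational(1, 166656)), Mul(175086, Rational(1, 30931))) = Add(Rational(39499, 20832), Rational(175086, 30931)) = Rational(4869135121, 644354592) ≈ 7.5566)
Pow(A, -1) = Pow(Rational(4869135121, 644354592), -1) = Rational(644354592, 4869135121)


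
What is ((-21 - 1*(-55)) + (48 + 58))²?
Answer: 19600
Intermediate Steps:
((-21 - 1*(-55)) + (48 + 58))² = ((-21 + 55) + 106)² = (34 + 106)² = 140² = 19600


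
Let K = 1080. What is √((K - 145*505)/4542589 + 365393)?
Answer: 2*√1884981545691622387/4542589 ≈ 604.48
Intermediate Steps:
√((K - 145*505)/4542589 + 365393) = √((1080 - 145*505)/4542589 + 365393) = √((1080 - 73225)*(1/4542589) + 365393) = √(-72145*1/4542589 + 365393) = √(-72145/4542589 + 365393) = √(1659830150332/4542589) = 2*√1884981545691622387/4542589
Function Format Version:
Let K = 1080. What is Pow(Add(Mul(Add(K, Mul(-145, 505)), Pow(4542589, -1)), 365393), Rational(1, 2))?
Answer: Mul(Rational(2, 4542589), Pow(1884981545691622387, Rational(1, 2))) ≈ 604.48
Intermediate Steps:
Pow(Add(Mul(Add(K, Mul(-145, 505)), Pow(4542589, -1)), 365393), Rational(1, 2)) = Pow(Add(Mul(Add(1080, Mul(-145, 505)), Pow(4542589, -1)), 365393), Rational(1, 2)) = Pow(Add(Mul(Add(1080, -73225), Rational(1, 4542589)), 365393), Rational(1, 2)) = Pow(Add(Mul(-72145, Rational(1, 4542589)), 365393), Rational(1, 2)) = Pow(Add(Rational(-72145, 4542589), 365393), Rational(1, 2)) = Pow(Rational(1659830150332, 4542589), Rational(1, 2)) = Mul(Rational(2, 4542589), Pow(1884981545691622387, Rational(1, 2)))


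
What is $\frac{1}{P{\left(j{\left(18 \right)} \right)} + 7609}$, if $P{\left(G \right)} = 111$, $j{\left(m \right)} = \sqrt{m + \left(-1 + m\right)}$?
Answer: $\frac{1}{7720} \approx 0.00012953$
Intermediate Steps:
$j{\left(m \right)} = \sqrt{-1 + 2 m}$
$\frac{1}{P{\left(j{\left(18 \right)} \right)} + 7609} = \frac{1}{111 + 7609} = \frac{1}{7720}$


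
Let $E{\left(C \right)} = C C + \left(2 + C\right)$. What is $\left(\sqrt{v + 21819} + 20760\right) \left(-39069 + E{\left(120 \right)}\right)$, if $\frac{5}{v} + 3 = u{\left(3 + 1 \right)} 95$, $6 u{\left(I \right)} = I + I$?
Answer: $-509595720 - \frac{98188 \sqrt{187699659}}{371} \approx -5.1322 \cdot 10^{8}$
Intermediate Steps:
$u{\left(I \right)} = \frac{I}{3}$ ($u{\left(I \right)} = \frac{I + I}{6} = \frac{2 I}{6} = \frac{I}{3}$)
$E{\left(C \right)} = 2 + C + C^{2}$ ($E{\left(C \right)} = C^{2} + \left(2 + C\right) = 2 + C + C^{2}$)
$v = \frac{15}{371}$ ($v = \frac{5}{-3 + \frac{3 + 1}{3} \cdot 95} = \frac{5}{-3 + \frac{1}{3} \cdot 4 \cdot 95} = \frac{5}{-3 + \frac{4}{3} \cdot 95} = \frac{5}{-3 + \frac{380}{3}} = \frac{5}{\frac{371}{3}} = 5 \cdot \frac{3}{371} = \frac{15}{371} \approx 0.040431$)
$\left(\sqrt{v + 21819} + 20760\right) \left(-39069 + E{\left(120 \right)}\right) = \left(\sqrt{\frac{15}{371} + 21819} + 20760\right) \left(-39069 + \left(2 + 120 + 120^{2}\right)\right) = \left(\sqrt{\frac{8094864}{371}} + 20760\right) \left(-39069 + \left(2 + 120 + 14400\right)\right) = \left(\frac{4 \sqrt{187699659}}{371} + 20760\right) \left(-39069 + 14522\right) = \left(20760 + \frac{4 \sqrt{187699659}}{371}\right) \left(-24547\right) = -509595720 - \frac{98188 \sqrt{187699659}}{371}$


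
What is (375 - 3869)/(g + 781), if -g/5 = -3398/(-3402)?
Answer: -2971647/659993 ≈ -4.5025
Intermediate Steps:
g = -8495/1701 (g = -(-16990)/(-3402) = -(-16990)*(-1)/3402 = -5*1699/1701 = -8495/1701 ≈ -4.9941)
(375 - 3869)/(g + 781) = (375 - 3869)/(-8495/1701 + 781) = -3494/1319986/1701 = -3494*1701/1319986 = -2971647/659993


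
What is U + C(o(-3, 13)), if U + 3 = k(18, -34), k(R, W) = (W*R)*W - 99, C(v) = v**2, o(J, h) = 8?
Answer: 20770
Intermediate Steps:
k(R, W) = -99 + R*W**2 (k(R, W) = (R*W)*W - 99 = R*W**2 - 99 = -99 + R*W**2)
U = 20706 (U = -3 + (-99 + 18*(-34)**2) = -3 + (-99 + 18*1156) = -3 + (-99 + 20808) = -3 + 20709 = 20706)
U + C(o(-3, 13)) = 20706 + 8**2 = 20706 + 64 = 20770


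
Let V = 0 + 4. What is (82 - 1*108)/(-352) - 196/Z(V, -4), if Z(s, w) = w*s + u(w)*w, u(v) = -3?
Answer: 8637/176 ≈ 49.074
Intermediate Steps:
V = 4
Z(s, w) = -3*w + s*w (Z(s, w) = w*s - 3*w = s*w - 3*w = -3*w + s*w)
(82 - 1*108)/(-352) - 196/Z(V, -4) = (82 - 1*108)/(-352) - 196*(-1/(4*(-3 + 4))) = (82 - 108)*(-1/352) - 196/((-4*1)) = -26*(-1/352) - 196/(-4) = 13/176 - 196*(-¼) = 13/176 + 49 = 8637/176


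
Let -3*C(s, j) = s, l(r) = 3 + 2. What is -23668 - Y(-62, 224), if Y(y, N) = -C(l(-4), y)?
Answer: -71009/3 ≈ -23670.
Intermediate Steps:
l(r) = 5
C(s, j) = -s/3
Y(y, N) = 5/3 (Y(y, N) = -(-1)*5/3 = -1*(-5/3) = 5/3)
-23668 - Y(-62, 224) = -23668 - 1*5/3 = -23668 - 5/3 = -71009/3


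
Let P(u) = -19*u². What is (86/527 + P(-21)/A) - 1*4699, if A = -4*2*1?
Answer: -15394563/4216 ≈ -3651.5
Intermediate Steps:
A = -8 (A = -8*1 = -8)
(86/527 + P(-21)/A) - 1*4699 = (86/527 - 19*(-21)²/(-8)) - 1*4699 = (86*(1/527) - 19*441*(-⅛)) - 4699 = (86/527 - 8379*(-⅛)) - 4699 = (86/527 + 8379/8) - 4699 = 4416421/4216 - 4699 = -15394563/4216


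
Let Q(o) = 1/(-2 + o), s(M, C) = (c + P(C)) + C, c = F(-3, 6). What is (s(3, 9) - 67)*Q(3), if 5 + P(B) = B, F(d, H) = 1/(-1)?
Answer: -55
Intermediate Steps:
F(d, H) = -1
P(B) = -5 + B
c = -1
s(M, C) = -6 + 2*C (s(M, C) = (-1 + (-5 + C)) + C = (-6 + C) + C = -6 + 2*C)
(s(3, 9) - 67)*Q(3) = ((-6 + 2*9) - 67)/(-2 + 3) = ((-6 + 18) - 67)/1 = (12 - 67)*1 = -55*1 = -55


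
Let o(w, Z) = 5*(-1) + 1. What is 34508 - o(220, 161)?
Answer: 34512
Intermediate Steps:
o(w, Z) = -4 (o(w, Z) = -5 + 1 = -4)
34508 - o(220, 161) = 34508 - 1*(-4) = 34508 + 4 = 34512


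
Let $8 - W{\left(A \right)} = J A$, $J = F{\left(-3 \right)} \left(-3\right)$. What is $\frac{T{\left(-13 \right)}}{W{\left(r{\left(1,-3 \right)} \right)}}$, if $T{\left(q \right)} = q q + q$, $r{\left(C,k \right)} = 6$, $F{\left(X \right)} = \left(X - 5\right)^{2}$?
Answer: $\frac{39}{290} \approx 0.13448$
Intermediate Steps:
$F{\left(X \right)} = \left(-5 + X\right)^{2}$
$J = -192$ ($J = \left(-5 - 3\right)^{2} \left(-3\right) = \left(-8\right)^{2} \left(-3\right) = 64 \left(-3\right) = -192$)
$T{\left(q \right)} = q + q^{2}$ ($T{\left(q \right)} = q^{2} + q = q + q^{2}$)
$W{\left(A \right)} = 8 + 192 A$ ($W{\left(A \right)} = 8 - - 192 A = 8 + 192 A$)
$\frac{T{\left(-13 \right)}}{W{\left(r{\left(1,-3 \right)} \right)}} = \frac{\left(-13\right) \left(1 - 13\right)}{8 + 192 \cdot 6} = \frac{\left(-13\right) \left(-12\right)}{8 + 1152} = \frac{156}{1160} = 156 \cdot \frac{1}{1160} = \frac{39}{290}$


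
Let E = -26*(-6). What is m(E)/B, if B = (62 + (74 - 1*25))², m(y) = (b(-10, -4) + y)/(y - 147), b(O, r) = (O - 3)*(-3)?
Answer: 65/36963 ≈ 0.0017585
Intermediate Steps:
b(O, r) = 9 - 3*O (b(O, r) = (-3 + O)*(-3) = 9 - 3*O)
E = 156
m(y) = (39 + y)/(-147 + y) (m(y) = ((9 - 3*(-10)) + y)/(y - 147) = ((9 + 30) + y)/(-147 + y) = (39 + y)/(-147 + y))
B = 12321 (B = (62 + (74 - 25))² = (62 + 49)² = 111² = 12321)
m(E)/B = ((39 + 156)/(-147 + 156))/12321 = (195/9)*(1/12321) = ((⅑)*195)*(1/12321) = (65/3)*(1/12321) = 65/36963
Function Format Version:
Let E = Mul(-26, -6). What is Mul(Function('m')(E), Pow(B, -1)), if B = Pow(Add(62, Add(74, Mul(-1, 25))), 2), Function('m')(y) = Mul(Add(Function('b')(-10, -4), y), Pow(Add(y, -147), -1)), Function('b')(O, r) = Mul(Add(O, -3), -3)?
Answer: Rational(65, 36963) ≈ 0.0017585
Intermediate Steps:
Function('b')(O, r) = Add(9, Mul(-3, O)) (Function('b')(O, r) = Mul(Add(-3, O), -3) = Add(9, Mul(-3, O)))
E = 156
Function('m')(y) = Mul(Pow(Add(-147, y), -1), Add(39, y)) (Function('m')(y) = Mul(Add(Add(9, Mul(-3, -10)), y), Pow(Add(y, -147), -1)) = Mul(Add(Add(9, 30), y), Pow(Add(-147, y), -1)) = Mul(Add(39, y), Pow(Add(-147, y), -1)) = Mul(Pow(Add(-147, y), -1), Add(39, y)))
B = 12321 (B = Pow(Add(62, Add(74, -25)), 2) = Pow(Add(62, 49), 2) = Pow(111, 2) = 12321)
Mul(Function('m')(E), Pow(B, -1)) = Mul(Mul(Pow(Add(-147, 156), -1), Add(39, 156)), Pow(12321, -1)) = Mul(Mul(Pow(9, -1), 195), Rational(1, 12321)) = Mul(Mul(Rational(1, 9), 195), Rational(1, 12321)) = Mul(Rational(65, 3), Rational(1, 12321)) = Rational(65, 36963)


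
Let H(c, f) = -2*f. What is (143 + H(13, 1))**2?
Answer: 19881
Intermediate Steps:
(143 + H(13, 1))**2 = (143 - 2*1)**2 = (143 - 2)**2 = 141**2 = 19881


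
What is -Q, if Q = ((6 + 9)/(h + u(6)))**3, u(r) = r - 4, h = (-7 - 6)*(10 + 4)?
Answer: 1/1728 ≈ 0.00057870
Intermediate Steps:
h = -182 (h = -13*14 = -182)
u(r) = -4 + r
Q = -1/1728 (Q = ((6 + 9)/(-182 + (-4 + 6)))**3 = (15/(-182 + 2))**3 = (15/(-180))**3 = (15*(-1/180))**3 = (-1/12)**3 = -1/1728 ≈ -0.00057870)
-Q = -1*(-1/1728) = 1/1728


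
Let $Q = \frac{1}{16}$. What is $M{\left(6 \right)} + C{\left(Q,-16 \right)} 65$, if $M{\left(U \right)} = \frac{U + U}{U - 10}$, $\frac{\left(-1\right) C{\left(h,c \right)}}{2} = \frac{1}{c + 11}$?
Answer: $23$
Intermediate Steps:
$Q = \frac{1}{16} \approx 0.0625$
$C{\left(h,c \right)} = - \frac{2}{11 + c}$ ($C{\left(h,c \right)} = - \frac{2}{c + 11} = - \frac{2}{11 + c}$)
$M{\left(U \right)} = \frac{2 U}{-10 + U}$
$M{\left(6 \right)} + C{\left(Q,-16 \right)} 65 = 2 \cdot 6 \frac{1}{-10 + 6} + - \frac{2}{11 - 16} \cdot 65 = 2 \cdot 6 \frac{1}{-4} + - \frac{2}{-5} \cdot 65 = 2 \cdot 6 \left(- \frac{1}{4}\right) + \left(-2\right) \left(- \frac{1}{5}\right) 65 = -3 + \frac{2}{5} \cdot 65 = -3 + 26 = 23$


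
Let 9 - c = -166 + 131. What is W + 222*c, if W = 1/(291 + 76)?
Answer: 3584857/367 ≈ 9768.0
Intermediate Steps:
c = 44 (c = 9 - (-166 + 131) = 9 - 1*(-35) = 9 + 35 = 44)
W = 1/367 ≈ 0.0027248
W + 222*c = 1/367 + 222*44 = 1/367 + 9768 = 3584857/367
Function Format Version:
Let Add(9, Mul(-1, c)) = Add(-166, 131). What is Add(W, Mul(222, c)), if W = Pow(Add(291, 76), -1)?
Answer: Rational(3584857, 367) ≈ 9768.0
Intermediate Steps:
c = 44 (c = Add(9, Mul(-1, Add(-166, 131))) = Add(9, Mul(-1, -35)) = Add(9, 35) = 44)
W = Rational(1, 367) (W = Pow(367, -1) = Rational(1, 367) ≈ 0.0027248)
Add(W, Mul(222, c)) = Add(Rational(1, 367), Mul(222, 44)) = Add(Rational(1, 367), 9768) = Rational(3584857, 367)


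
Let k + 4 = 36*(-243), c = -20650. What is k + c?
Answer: -29402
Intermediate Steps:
k = -8752 (k = -4 + 36*(-243) = -4 - 8748 = -8752)
k + c = -8752 - 20650 = -29402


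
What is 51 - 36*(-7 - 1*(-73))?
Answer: -2325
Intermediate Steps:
51 - 36*(-7 - 1*(-73)) = 51 - 36*(-7 + 73) = 51 - 36*66 = 51 - 2376 = -2325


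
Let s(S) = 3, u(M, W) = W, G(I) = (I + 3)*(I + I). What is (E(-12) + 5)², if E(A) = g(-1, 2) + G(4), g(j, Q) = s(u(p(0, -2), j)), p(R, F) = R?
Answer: 4096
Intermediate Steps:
G(I) = 2*I*(3 + I) (G(I) = (3 + I)*(2*I) = 2*I*(3 + I))
g(j, Q) = 3
E(A) = 59 (E(A) = 3 + 2*4*(3 + 4) = 3 + 2*4*7 = 3 + 56 = 59)
(E(-12) + 5)² = (59 + 5)² = 64² = 4096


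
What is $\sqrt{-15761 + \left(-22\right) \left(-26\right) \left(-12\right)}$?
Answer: $5 i \sqrt{905} \approx 150.42 i$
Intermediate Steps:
$\sqrt{-15761 + \left(-22\right) \left(-26\right) \left(-12\right)} = \sqrt{-15761 + 572 \left(-12\right)} = \sqrt{-15761 - 6864} = \sqrt{-22625} = 5 i \sqrt{905}$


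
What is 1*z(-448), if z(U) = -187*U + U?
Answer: 83328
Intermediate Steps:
z(U) = -186*U
1*z(-448) = 1*(-186*(-448)) = 1*83328 = 83328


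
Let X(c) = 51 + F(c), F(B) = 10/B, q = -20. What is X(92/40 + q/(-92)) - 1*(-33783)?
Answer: 19592186/579 ≈ 33838.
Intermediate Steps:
X(c) = 51 + 10/c
X(92/40 + q/(-92)) - 1*(-33783) = (51 + 10/(92/40 - 20/(-92))) - 1*(-33783) = (51 + 10/(92*(1/40) - 20*(-1/92))) + 33783 = (51 + 10/(23/10 + 5/23)) + 33783 = (51 + 10/(579/230)) + 33783 = (51 + 10*(230/579)) + 33783 = (51 + 2300/579) + 33783 = 31829/579 + 33783 = 19592186/579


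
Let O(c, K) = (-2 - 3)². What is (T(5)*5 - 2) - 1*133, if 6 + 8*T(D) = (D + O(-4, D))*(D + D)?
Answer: 195/4 ≈ 48.750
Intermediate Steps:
O(c, K) = 25 (O(c, K) = (-5)² = 25)
T(D) = -¾ + D*(25 + D)/4 (T(D) = -¾ + ((D + 25)*(D + D))/8 = -¾ + ((25 + D)*(2*D))/8 = -¾ + (2*D*(25 + D))/8 = -¾ + D*(25 + D)/4)
(T(5)*5 - 2) - 1*133 = ((-¾ + (¼)*5² + (25/4)*5)*5 - 2) - 1*133 = ((-¾ + (¼)*25 + 125/4)*5 - 2) - 133 = ((-¾ + 25/4 + 125/4)*5 - 2) - 133 = ((147/4)*5 - 2) - 133 = (735/4 - 2) - 133 = 727/4 - 133 = 195/4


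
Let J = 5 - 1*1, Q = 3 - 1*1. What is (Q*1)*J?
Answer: 8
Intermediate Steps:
Q = 2 (Q = 3 - 1 = 2)
J = 4 (J = 5 - 1 = 4)
(Q*1)*J = (2*1)*4 = 2*4 = 8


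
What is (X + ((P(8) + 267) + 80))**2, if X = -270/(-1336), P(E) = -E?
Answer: 51341668569/446224 ≈ 1.1506e+5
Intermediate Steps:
X = 135/668 (X = -270*(-1/1336) = 135/668 ≈ 0.20210)
(X + ((P(8) + 267) + 80))**2 = (135/668 + ((-1*8 + 267) + 80))**2 = (135/668 + ((-8 + 267) + 80))**2 = (135/668 + (259 + 80))**2 = (135/668 + 339)**2 = (226587/668)**2 = 51341668569/446224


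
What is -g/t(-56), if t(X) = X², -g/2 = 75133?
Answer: 75133/1568 ≈ 47.916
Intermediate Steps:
g = -150266 (g = -2*75133 = -150266)
-g/t(-56) = -(-150266)/((-56)²) = -(-150266)/3136 = -1*(-75133/1568) = 75133/1568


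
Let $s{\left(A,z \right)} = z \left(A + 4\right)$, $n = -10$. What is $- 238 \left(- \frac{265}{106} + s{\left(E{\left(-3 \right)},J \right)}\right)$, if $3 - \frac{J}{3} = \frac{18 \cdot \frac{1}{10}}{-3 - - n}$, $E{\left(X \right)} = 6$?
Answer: $- \frac{283577}{13} \approx -21814.0$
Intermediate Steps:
$J = \frac{612}{65}$ ($J = 9 - 3 \frac{18 \cdot \frac{1}{10}}{-3 - \left(-1\right) \left(-10\right)} = 9 - 3 \frac{18 \cdot \frac{1}{10}}{-3 - 10} = 9 - 3 \frac{9}{5 \left(-3 - 10\right)} = 9 - 3 \frac{9}{5 \left(-13\right)} = 9 - 3 \cdot \frac{9}{5} \left(- \frac{1}{13}\right) = 9 - - \frac{27}{65} = 9 + \frac{27}{65} = \frac{612}{65} \approx 9.4154$)
$s{\left(A,z \right)} = z \left(4 + A\right)$
$- 238 \left(- \frac{265}{106} + s{\left(E{\left(-3 \right)},J \right)}\right) = - 238 \left(- \frac{265}{106} + \frac{612 \left(4 + 6\right)}{65}\right) = - 238 \left(\left(-265\right) \frac{1}{106} + \frac{612}{65} \cdot 10\right) = - 238 \left(- \frac{5}{2} + \frac{1224}{13}\right) = \left(-238\right) \frac{2383}{26} = - \frac{283577}{13}$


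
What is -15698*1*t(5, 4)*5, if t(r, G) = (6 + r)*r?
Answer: -4316950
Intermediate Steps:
t(r, G) = r*(6 + r)
-15698*1*t(5, 4)*5 = -15698*1*(5*(6 + 5))*5 = -15698*1*(5*11)*5 = -15698*1*55*5 = -863390*5 = -15698*275 = -4316950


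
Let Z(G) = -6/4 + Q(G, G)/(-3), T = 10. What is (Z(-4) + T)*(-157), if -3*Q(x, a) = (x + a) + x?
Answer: -6751/6 ≈ -1125.2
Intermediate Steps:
Q(x, a) = -2*x/3 - a/3 (Q(x, a) = -((x + a) + x)/3 = -((a + x) + x)/3 = -(a + 2*x)/3 = -2*x/3 - a/3)
Z(G) = -3/2 + G/3 (Z(G) = -6/4 + (-2*G/3 - G/3)/(-3) = -6*¼ - G*(-⅓) = -3/2 + G/3)
(Z(-4) + T)*(-157) = ((-3/2 + (⅓)*(-4)) + 10)*(-157) = ((-3/2 - 4/3) + 10)*(-157) = (-17/6 + 10)*(-157) = (43/6)*(-157) = -6751/6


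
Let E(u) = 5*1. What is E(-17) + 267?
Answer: 272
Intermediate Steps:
E(u) = 5
E(-17) + 267 = 5 + 267 = 272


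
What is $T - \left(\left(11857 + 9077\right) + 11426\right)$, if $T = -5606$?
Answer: $-37966$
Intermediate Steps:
$T - \left(\left(11857 + 9077\right) + 11426\right) = -5606 - \left(\left(11857 + 9077\right) + 11426\right) = -5606 - \left(20934 + 11426\right) = -5606 - 32360 = -37966$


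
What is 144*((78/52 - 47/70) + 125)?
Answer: 634176/35 ≈ 18119.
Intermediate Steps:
144*((78/52 - 47/70) + 125) = 144*((78*(1/52) - 47*1/70) + 125) = 144*((3/2 - 47/70) + 125) = 144*(29/35 + 125) = 144*(4404/35) = 634176/35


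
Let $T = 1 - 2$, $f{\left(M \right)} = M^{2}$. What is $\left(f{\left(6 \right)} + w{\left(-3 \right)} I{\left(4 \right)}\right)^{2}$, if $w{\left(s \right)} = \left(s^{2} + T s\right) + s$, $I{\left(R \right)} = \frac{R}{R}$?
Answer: $2025$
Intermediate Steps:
$I{\left(R \right)} = 1$
$T = -1$ ($T = 1 - 2 = -1$)
$w{\left(s \right)} = s^{2}$ ($w{\left(s \right)} = \left(s^{2} - s\right) + s = s^{2}$)
$\left(f{\left(6 \right)} + w{\left(-3 \right)} I{\left(4 \right)}\right)^{2} = \left(6^{2} + \left(-3\right)^{2} \cdot 1\right)^{2} = \left(36 + 9 \cdot 1\right)^{2} = \left(36 + 9\right)^{2} = 45^{2} = 2025$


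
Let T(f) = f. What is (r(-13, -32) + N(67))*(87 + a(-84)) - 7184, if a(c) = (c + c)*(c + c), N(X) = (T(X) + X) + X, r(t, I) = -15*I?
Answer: 19272607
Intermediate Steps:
N(X) = 3*X (N(X) = (X + X) + X = 2*X + X = 3*X)
a(c) = 4*c**2 (a(c) = (2*c)*(2*c) = 4*c**2)
(r(-13, -32) + N(67))*(87 + a(-84)) - 7184 = (-15*(-32) + 3*67)*(87 + 4*(-84)**2) - 7184 = (480 + 201)*(87 + 4*7056) - 7184 = 681*(87 + 28224) - 7184 = 681*28311 - 7184 = 19279791 - 7184 = 19272607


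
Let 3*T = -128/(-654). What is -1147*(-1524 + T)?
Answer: 1714742060/981 ≈ 1.7480e+6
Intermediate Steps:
T = 64/981 (T = (-128/(-654))/3 = (-128*(-1/654))/3 = (1/3)*(64/327) = 64/981 ≈ 0.065240)
-1147*(-1524 + T) = -1147*(-1524 + 64/981) = -1147*(-1494980/981) = 1714742060/981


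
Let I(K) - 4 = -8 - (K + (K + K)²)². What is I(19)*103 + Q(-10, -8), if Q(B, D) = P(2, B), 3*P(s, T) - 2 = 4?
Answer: -220458417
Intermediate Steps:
P(s, T) = 2 (P(s, T) = ⅔ + (⅓)*4 = ⅔ + 4/3 = 2)
Q(B, D) = 2
I(K) = -4 - (K + 4*K²)² (I(K) = 4 + (-8 - (K + (K + K)²)²) = 4 + (-8 - (K + (2*K)²)²) = 4 + (-8 - (K + 4*K²)²) = -4 - (K + 4*K²)²)
I(19)*103 + Q(-10, -8) = (-4 - 1*19²*(1 + 4*19)²)*103 + 2 = (-4 - 1*361*(1 + 76)²)*103 + 2 = (-4 - 1*361*77²)*103 + 2 = (-4 - 1*361*5929)*103 + 2 = (-4 - 2140369)*103 + 2 = -2140373*103 + 2 = -220458419 + 2 = -220458417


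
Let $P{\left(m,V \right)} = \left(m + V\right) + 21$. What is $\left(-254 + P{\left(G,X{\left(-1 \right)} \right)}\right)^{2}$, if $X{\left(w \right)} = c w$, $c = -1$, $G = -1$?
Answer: $54289$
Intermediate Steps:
$X{\left(w \right)} = - w$
$P{\left(m,V \right)} = 21 + V + m$ ($P{\left(m,V \right)} = \left(V + m\right) + 21 = 21 + V + m$)
$\left(-254 + P{\left(G,X{\left(-1 \right)} \right)}\right)^{2} = \left(-254 - -21\right)^{2} = \left(-254 + \left(21 + 1 - 1\right)\right)^{2} = \left(-254 + 21\right)^{2} = \left(-233\right)^{2} = 54289$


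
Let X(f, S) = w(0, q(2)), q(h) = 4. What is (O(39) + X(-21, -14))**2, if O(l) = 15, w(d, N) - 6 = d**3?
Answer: 441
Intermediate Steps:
w(d, N) = 6 + d**3
X(f, S) = 6 (X(f, S) = 6 + 0**3 = 6 + 0 = 6)
(O(39) + X(-21, -14))**2 = (15 + 6)**2 = 21**2 = 441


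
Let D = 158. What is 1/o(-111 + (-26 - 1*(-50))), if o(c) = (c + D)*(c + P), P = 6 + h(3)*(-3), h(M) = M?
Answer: -1/6390 ≈ -0.00015649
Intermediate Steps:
P = -3 (P = 6 + 3*(-3) = 6 - 9 = -3)
o(c) = (-3 + c)*(158 + c) (o(c) = (c + 158)*(c - 3) = (158 + c)*(-3 + c) = (-3 + c)*(158 + c))
1/o(-111 + (-26 - 1*(-50))) = 1/(-474 + (-111 + (-26 - 1*(-50)))**2 + 155*(-111 + (-26 - 1*(-50)))) = 1/(-474 + (-111 + (-26 + 50))**2 + 155*(-111 + (-26 + 50))) = 1/(-474 + (-111 + 24)**2 + 155*(-111 + 24)) = 1/(-474 + (-87)**2 + 155*(-87)) = 1/(-474 + 7569 - 13485) = 1/(-6390) = -1/6390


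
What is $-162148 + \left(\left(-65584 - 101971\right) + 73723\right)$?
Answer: $-255980$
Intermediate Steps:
$-162148 + \left(\left(-65584 - 101971\right) + 73723\right) = -162148 + \left(-167555 + 73723\right) = -162148 - 93832 = -255980$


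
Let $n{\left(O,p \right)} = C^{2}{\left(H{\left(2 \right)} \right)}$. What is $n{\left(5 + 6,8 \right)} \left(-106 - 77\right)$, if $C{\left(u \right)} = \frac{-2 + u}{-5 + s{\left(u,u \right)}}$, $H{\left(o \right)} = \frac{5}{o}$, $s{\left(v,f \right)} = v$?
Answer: $- \frac{183}{25} \approx -7.32$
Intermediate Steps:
$C{\left(u \right)} = \frac{-2 + u}{-5 + u}$
$n{\left(O,p \right)} = \frac{1}{25}$ ($n{\left(O,p \right)} = \left(\frac{-2 + \frac{5}{2}}{-5 + \frac{5}{2}}\right)^{2} = \left(\frac{1}{- \frac{5}{2}} \cdot \frac{1}{2}\right)^{2} = \left(\left(- \frac{2}{5}\right) \frac{1}{2}\right)^{2} = \left(- \frac{1}{5}\right)^{2} = \frac{1}{25}$)
$n{\left(5 + 6,8 \right)} \left(-106 - 77\right) = \frac{-106 - 77}{25} = \frac{1}{25} \left(-183\right) = - \frac{183}{25}$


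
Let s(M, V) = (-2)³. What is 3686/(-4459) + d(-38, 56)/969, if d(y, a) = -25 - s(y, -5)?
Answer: -214561/254163 ≈ -0.84419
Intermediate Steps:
s(M, V) = -8
d(y, a) = -17 (d(y, a) = -25 - 1*(-8) = -25 + 8 = -17)
3686/(-4459) + d(-38, 56)/969 = 3686/(-4459) - 17/969 = 3686*(-1/4459) - 17*1/969 = -3686/4459 - 1/57 = -214561/254163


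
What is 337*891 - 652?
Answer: 299615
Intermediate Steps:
337*891 - 652 = 300267 - 652 = 299615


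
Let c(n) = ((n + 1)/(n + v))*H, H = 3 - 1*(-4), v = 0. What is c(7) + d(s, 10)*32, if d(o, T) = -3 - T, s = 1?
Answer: -408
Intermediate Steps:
H = 7 (H = 3 + 4 = 7)
c(n) = 7*(1 + n)/n (c(n) = ((n + 1)/(n + 0))*7 = ((1 + n)/n)*7 = 7*(1 + n)/n)
c(7) + d(s, 10)*32 = (7 + 7/7) + (-3 - 1*10)*32 = (7 + 7*(⅐)) + (-3 - 10)*32 = (7 + 1) - 13*32 = 8 - 416 = -408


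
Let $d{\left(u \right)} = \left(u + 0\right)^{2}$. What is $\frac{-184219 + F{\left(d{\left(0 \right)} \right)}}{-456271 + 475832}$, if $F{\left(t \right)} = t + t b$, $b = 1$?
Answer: $- \frac{184219}{19561} \approx -9.4177$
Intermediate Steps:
$d{\left(u \right)} = u^{2}$
$F{\left(t \right)} = 2 t$ ($F{\left(t \right)} = t + t 1 = t + t = 2 t$)
$\frac{-184219 + F{\left(d{\left(0 \right)} \right)}}{-456271 + 475832} = \frac{-184219 + 2 \cdot 0^{2}}{-456271 + 475832} = \frac{-184219 + 2 \cdot 0}{19561} = \left(-184219 + 0\right) \frac{1}{19561} = \left(-184219\right) \frac{1}{19561} = - \frac{184219}{19561}$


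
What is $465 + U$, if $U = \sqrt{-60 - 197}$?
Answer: $465 + i \sqrt{257} \approx 465.0 + 16.031 i$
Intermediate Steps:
$U = i \sqrt{257}$ ($U = \sqrt{-257} = i \sqrt{257} \approx 16.031 i$)
$465 + U = 465 + i \sqrt{257}$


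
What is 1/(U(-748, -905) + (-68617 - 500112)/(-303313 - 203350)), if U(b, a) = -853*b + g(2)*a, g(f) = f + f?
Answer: 506663/321439735841 ≈ 1.5762e-6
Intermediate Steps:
g(f) = 2*f
U(b, a) = -853*b + 4*a (U(b, a) = -853*b + (2*2)*a = -853*b + 4*a)
1/(U(-748, -905) + (-68617 - 500112)/(-303313 - 203350)) = 1/((-853*(-748) + 4*(-905)) + (-68617 - 500112)/(-303313 - 203350)) = 1/((638044 - 3620) - 568729/(-506663)) = 1/(634424 - 568729*(-1/506663)) = 1/(634424 + 568729/506663) = 1/(321439735841/506663) = 506663/321439735841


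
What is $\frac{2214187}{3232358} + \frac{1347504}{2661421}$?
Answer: $\frac{10248499114159}{8602665460718} \approx 1.1913$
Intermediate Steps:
$\frac{2214187}{3232358} + \frac{1347504}{2661421} = \frac{10248499114159}{8602665460718}$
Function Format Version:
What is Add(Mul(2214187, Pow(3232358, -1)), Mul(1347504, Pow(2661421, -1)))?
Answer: Rational(10248499114159, 8602665460718) ≈ 1.1913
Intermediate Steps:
Add(Mul(2214187, Pow(3232358, -1)), Mul(1347504, Pow(2661421, -1))) = Add(Mul(2214187, Rational(1, 3232358)), Mul(1347504, Rational(1, 2661421))) = Add(Rational(2214187, 3232358), Rational(1347504, 2661421)) = Rational(10248499114159, 8602665460718)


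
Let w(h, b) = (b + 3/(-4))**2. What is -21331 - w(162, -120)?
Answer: -574585/16 ≈ -35912.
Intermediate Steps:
w(h, b) = (-3/4 + b)**2 (w(h, b) = (b + 3*(-1/4))**2 = (b - 3/4)**2 = (-3/4 + b)**2)
-21331 - w(162, -120) = -21331 - (-3 + 4*(-120))**2/16 = -21331 - (-3 - 480)**2/16 = -21331 - (-483)**2/16 = -21331 - 233289/16 = -574585/16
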